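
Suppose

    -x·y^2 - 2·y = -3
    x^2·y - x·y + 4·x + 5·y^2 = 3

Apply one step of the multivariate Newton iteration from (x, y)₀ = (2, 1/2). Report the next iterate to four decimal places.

At (2, 1/2): F = (1.5000, 7.2500).
Jacobian J = [[-y^2, -2·x·y - 2], [2·x·y - y + 4, x^2 - x + 10·y]].
At the point, J = [[-0.2500, -4.0000], [5.5000, 7.0000]] (det J = 20.2500).
Solving J·Δ = −F gives Δ = (-1.9506, 0.4969).
Then the next iterate is (x, y)₁ = (0.0494, 0.9969).

(0.0494, 0.9969)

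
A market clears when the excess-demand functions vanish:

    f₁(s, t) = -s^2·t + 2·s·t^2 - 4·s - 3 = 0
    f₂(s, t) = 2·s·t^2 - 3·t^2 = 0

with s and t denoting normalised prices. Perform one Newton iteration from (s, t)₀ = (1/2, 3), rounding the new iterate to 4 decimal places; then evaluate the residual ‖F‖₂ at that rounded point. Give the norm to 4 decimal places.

At (1/2, 3): F = (3.2500, -18.0000).
Jacobian J = [[-2·s·t + 2·t^2 - 4, -s^2 + 4·s·t], [2·t^2, 4·s·t - 6·t]].
At the point, J = [[11.0000, 5.7500], [18.0000, -12.0000]] (det J = -235.5000).
Solving J·Δ = −F gives Δ = (0.2739, -1.0892).
Then the next iterate is (s, t)₁ = (0.7739, 1.9108).
Re-evaluating at (0.7739, 1.9108): F = (-1.588758, -5.302210), so ‖F‖₂ = 5.5351.

5.5351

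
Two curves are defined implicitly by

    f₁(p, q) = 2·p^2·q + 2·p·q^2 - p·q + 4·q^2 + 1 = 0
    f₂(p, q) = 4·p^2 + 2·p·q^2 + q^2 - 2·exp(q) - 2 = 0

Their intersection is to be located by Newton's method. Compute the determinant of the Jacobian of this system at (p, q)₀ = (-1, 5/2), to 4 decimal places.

-58.5000

J = [[4·p·q + 2·q^2 - q, 2·p^2 + 4·p·q - p + 8·q], [8·p + 2·q^2, 4·p·q + 2·q - 2·exp(q)]].
At the point, J = [[0.0000, 13.0000], [4.5000, -29.364988]].
det J = -58.5000.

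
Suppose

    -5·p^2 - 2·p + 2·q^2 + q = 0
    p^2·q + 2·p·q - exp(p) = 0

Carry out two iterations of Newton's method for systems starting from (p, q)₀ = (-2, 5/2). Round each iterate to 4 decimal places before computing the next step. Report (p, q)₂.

(-2.0248, 2.6288)

At (-2, 5/2): F = (-1.0000, -0.135335).
Jacobian J = [[-10·p - 2, 4·q + 1], [2·p·q + 2·q - exp(p), p^2 + 2·p]].
At the point, J = [[18.0000, 11.0000], [-5.135335, 0.0000]] (det J = 56.488688).
Solving J·Δ = −F gives Δ = (-0.0264, 0.1340).
Then the next iterate is (p, q)₁ = (-2.0264, 2.6340).
Round to (-2.0264, 2.6340) and repeat: F = (0.031227, 0.009102), J = [[18.2640, 11.5360], [-5.538884, 0.053497]].
Δ = (0.0016, -0.0052), so (p, q)₂ = (-2.0248, 2.6288).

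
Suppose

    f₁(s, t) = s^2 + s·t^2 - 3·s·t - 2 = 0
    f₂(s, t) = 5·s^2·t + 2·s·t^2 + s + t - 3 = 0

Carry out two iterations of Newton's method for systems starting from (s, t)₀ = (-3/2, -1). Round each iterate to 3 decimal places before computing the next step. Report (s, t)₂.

At (-3/2, -1): F = (-5.750, -19.750).
Jacobian J = [[2·s + t^2 - 3·t, 2·s·t - 3·s], [10·s·t + 2·t^2 + 1, 5·s^2 + 4·s·t + 1]].
At the point, J = [[1.000, 7.500], [18.000, 18.250]] (det J = -116.750).
Solving J·Δ = −F gives Δ = (0.370, 0.717).
Then the next iterate is (s, t)₁ = (-1.130, -0.283).
Round to (-1.130, -0.283) and repeat: F = (-1.77297, -6.40081), J = [[-1.33091, 4.02958], [4.35808, 8.66366]].
Δ = (0.359, 0.558), so (s, t)₂ = (-0.771, 0.275).

(-0.771, 0.275)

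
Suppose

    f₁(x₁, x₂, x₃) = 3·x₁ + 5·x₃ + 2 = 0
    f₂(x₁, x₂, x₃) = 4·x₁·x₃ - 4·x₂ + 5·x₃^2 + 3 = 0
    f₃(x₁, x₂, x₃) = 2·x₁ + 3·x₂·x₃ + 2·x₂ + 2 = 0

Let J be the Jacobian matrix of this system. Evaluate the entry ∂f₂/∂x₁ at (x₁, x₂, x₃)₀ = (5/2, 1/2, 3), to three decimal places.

12.000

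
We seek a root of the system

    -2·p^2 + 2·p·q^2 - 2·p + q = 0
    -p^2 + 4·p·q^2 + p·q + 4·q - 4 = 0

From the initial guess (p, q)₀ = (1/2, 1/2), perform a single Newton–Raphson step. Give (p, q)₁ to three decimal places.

(0.421, 0.737)

At (1/2, 1/2): F = (-0.750, -1.500).
Jacobian J = [[-4·p + 2·q^2 - 2, 4·p·q + 1], [-2·p + 4·q^2 + q, 8·p·q + p + 4]].
At the point, J = [[-3.500, 2.000], [0.500, 6.500]] (det J = -23.750).
Solving J·Δ = −F gives Δ = (-0.079, 0.237).
Then the next iterate is (p, q)₁ = (0.421, 0.737).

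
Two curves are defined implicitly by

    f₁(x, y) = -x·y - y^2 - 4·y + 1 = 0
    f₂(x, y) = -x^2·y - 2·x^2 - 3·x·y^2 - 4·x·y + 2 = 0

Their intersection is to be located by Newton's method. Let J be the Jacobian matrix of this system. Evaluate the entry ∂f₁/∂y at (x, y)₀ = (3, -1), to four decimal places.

∂f₁/∂y = -x - 2·y - 4.
At (3, -1) this is -5.0000.

-5.0000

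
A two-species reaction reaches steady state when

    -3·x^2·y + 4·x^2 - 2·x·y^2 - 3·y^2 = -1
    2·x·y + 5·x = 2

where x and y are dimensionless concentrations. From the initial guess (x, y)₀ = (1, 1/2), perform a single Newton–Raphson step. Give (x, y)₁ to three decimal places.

At (1, 1/2): F = (2.250, 4.000).
Jacobian J = [[-6·x·y + 8·x - 2·y^2, -3·x^2 - 4·x·y - 6·y], [2·y + 5, 2·x]].
At the point, J = [[4.500, -8.000], [6.000, 2.000]] (det J = 57.000).
Solving J·Δ = −F gives Δ = (-0.640, -0.079).
Then the next iterate is (x, y)₁ = (0.360, 0.421).

(0.360, 0.421)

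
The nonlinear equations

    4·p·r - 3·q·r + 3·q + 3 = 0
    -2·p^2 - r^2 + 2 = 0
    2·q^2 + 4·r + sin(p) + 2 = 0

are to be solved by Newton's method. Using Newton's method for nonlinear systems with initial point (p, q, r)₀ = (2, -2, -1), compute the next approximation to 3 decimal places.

(1.251, -0.845, -0.495)

At (2, -2, -1): F = (-17.000, -7.000, 6.90930).
Jacobian J = [[4·r, -3·r + 3, 4·p - 3·q], [-4·p, 0, -2·r], [cos(p), 4·q, 4]].
At the point, J = [[-4.000, 6.000, 14.000], [-8.000, 0.000, 2.000], [-0.41615, -8.000, 4.000]] (det J = 1019.00624).
Solving J·Δ = −F gives Δ = (-0.749, 1.155, 0.505).
Then the next iterate is (p, q, r)₁ = (1.251, -0.845, -0.495).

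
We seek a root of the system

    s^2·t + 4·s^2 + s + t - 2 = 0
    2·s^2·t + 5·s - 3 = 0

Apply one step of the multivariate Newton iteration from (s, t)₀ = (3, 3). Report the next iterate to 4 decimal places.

(1.5000, 2.7500)

At (3, 3): F = (67.0000, 66.0000).
Jacobian J = [[2·s·t + 8·s + 1, s^2 + 1], [4·s·t + 5, 2·s^2]].
At the point, J = [[43.0000, 10.0000], [41.0000, 18.0000]] (det J = 364.0000).
Solving J·Δ = −F gives Δ = (-1.5000, -0.2500).
Then the next iterate is (s, t)₁ = (1.5000, 2.7500).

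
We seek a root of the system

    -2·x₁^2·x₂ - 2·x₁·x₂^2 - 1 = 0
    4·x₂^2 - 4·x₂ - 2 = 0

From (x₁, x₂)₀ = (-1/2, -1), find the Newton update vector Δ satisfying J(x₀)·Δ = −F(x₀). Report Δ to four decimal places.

At (-1/2, -1): F = (0.5000, 6.0000).
Jacobian J = [[-4·x₁·x₂ - 2·x₂^2, -2·x₁^2 - 4·x₁·x₂], [0, 8·x₂ - 4]].
At the point, J = [[-4.0000, -2.5000], [0.0000, -12.0000]] (det J = 48.0000).
Solving J·Δ = −F gives Δ = (-0.1875, 0.5000).

(-0.1875, 0.5000)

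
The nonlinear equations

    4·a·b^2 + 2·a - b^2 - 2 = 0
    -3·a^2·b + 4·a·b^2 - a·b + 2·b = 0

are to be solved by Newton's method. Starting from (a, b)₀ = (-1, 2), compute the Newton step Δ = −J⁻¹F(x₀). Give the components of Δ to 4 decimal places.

(-0.2759, -1.4483)

At (-1, 2): F = (-24.0000, -16.0000).
Jacobian J = [[4·b^2 + 2, 8·a·b - 2·b], [-6·a·b + 4·b^2 - b, -3·a^2 + 8·a·b - a + 2]].
At the point, J = [[18.0000, -20.0000], [26.0000, -16.0000]] (det J = 232.0000).
Solving J·Δ = −F gives Δ = (-0.2759, -1.4483).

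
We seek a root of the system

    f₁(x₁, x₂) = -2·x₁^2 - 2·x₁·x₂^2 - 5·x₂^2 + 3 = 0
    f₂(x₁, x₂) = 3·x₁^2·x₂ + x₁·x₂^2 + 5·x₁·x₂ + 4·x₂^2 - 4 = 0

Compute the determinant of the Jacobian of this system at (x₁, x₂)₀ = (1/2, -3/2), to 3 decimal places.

242.125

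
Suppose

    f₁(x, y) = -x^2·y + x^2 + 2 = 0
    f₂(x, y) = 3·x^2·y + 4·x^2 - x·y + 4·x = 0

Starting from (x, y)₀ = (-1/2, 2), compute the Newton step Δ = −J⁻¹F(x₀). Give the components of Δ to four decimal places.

(3.4167, 20.6667)

At (-1/2, 2): F = (1.7500, 1.5000).
Jacobian J = [[-2·x·y + 2·x, -x^2], [6·x·y + 8·x - y + 4, 3·x^2 - x]].
At the point, J = [[1.0000, -0.2500], [-8.0000, 1.2500]] (det J = -0.7500).
Solving J·Δ = −F gives Δ = (3.4167, 20.6667).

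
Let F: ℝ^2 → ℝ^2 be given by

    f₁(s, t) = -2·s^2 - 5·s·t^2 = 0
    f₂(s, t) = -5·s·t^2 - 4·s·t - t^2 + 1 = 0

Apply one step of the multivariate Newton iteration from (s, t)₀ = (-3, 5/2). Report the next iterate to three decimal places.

At (-3, 5/2): F = (75.750, 118.500).
Jacobian J = [[-4·s - 5·t^2, -10·s·t], [-5·t^2 - 4·t, -10·s·t - 4·s - 2·t]].
At the point, J = [[-19.250, 75.000], [-41.250, 82.000]] (det J = 1515.250).
Solving J·Δ = −F gives Δ = (1.766, -0.557).
Then the next iterate is (s, t)₁ = (-1.234, 1.943).

(-1.234, 1.943)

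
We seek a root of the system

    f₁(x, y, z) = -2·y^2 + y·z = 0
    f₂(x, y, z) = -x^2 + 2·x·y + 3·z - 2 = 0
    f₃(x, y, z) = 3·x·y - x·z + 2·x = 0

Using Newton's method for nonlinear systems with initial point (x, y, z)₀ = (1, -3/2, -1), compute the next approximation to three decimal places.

(1.051, -0.229, 1.237)

At (1, -3/2, -1): F = (-3.000, -9.000, -1.500).
Jacobian J = [[0, -4·y + z, y], [-2·x + 2·y, 2·x, 3], [3·y - z + 2, 3·x, -x]].
At the point, J = [[0.000, 5.000, -1.500], [-5.000, 2.000, 3.000], [-1.500, 3.000, -1.000]] (det J = -29.500).
Solving J·Δ = −F gives Δ = (0.051, 1.271, 2.237).
Then the next iterate is (x, y, z)₁ = (1.051, -0.229, 1.237).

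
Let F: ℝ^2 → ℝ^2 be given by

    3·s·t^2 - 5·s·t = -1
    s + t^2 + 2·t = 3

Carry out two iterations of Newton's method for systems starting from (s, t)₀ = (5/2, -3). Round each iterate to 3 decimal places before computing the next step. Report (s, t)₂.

At (5/2, -3): F = (106.000, 2.500).
Jacobian J = [[3·t^2 - 5·t, 6·s·t - 5·s], [1, 2·t + 2]].
At the point, J = [[42.000, -57.500], [1.000, -4.000]] (det J = -110.500).
Solving J·Δ = −F gives Δ = (-2.536, -0.009).
Then the next iterate is (s, t)₁ = (-0.036, -3.009).
Round to (-0.036, -3.009) and repeat: F = (-0.51946, 0.00008), J = [[42.20724, 0.82994], [1.000, -4.018]].
Δ = (0.012, 0.003), so (s, t)₂ = (-0.024, -3.006).

(-0.024, -3.006)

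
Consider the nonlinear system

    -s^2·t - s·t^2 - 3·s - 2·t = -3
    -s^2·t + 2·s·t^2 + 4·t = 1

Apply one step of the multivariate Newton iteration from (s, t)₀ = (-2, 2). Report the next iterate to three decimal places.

At (-2, 2): F = (5.000, -17.000).
Jacobian J = [[-2·s·t - t^2 - 3, -s^2 - 2·s·t - 2], [-2·s·t + 2·t^2, -s^2 + 4·s·t + 4]].
At the point, J = [[1.000, 2.000], [16.000, -16.000]] (det J = -48.000).
Solving J·Δ = −F gives Δ = (-0.958, -2.021).
Then the next iterate is (s, t)₁ = (-2.958, -0.021).

(-2.958, -0.021)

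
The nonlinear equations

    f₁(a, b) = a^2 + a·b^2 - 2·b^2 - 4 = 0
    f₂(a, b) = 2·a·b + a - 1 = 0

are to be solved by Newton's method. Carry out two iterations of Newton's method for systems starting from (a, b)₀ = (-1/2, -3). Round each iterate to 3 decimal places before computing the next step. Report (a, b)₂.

(-1.675, 0.049)

At (-1/2, -3): F = (-26.250, 1.500).
Jacobian J = [[2·a + b^2, 2·a·b - 4·b], [2·b + 1, 2·a]].
At the point, J = [[8.000, 15.000], [-5.000, -1.000]] (det J = 67.000).
Solving J·Δ = −F gives Δ = (-0.056, 1.780).
Then the next iterate is (a, b)₁ = (-0.556, -1.220).
Round to (-0.556, -1.220) and repeat: F = (-7.49521, -0.19936), J = [[0.37640, 6.23664], [-1.440, -1.112]].
Δ = (-1.119, 1.269), so (a, b)₂ = (-1.675, 0.049).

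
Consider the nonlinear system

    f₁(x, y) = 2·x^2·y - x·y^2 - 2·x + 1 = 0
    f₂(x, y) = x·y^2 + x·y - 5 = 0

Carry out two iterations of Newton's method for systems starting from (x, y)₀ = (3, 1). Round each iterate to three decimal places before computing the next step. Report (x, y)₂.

At (3, 1): F = (10.000, 1.000).
Jacobian J = [[4·x·y - y^2 - 2, 2·x^2 - 2·x·y], [y^2 + y, 2·x·y + x]].
At the point, J = [[9.000, 12.000], [2.000, 9.000]] (det J = 57.000).
Solving J·Δ = −F gives Δ = (-1.368, 0.193).
Then the next iterate is (x, y)₁ = (1.632, 1.193).
Round to (1.632, 1.193) and repeat: F = (1.76819, -0.73028), J = [[4.36465, 1.43290], [2.61625, 5.52595]].
Δ = (-0.531, 0.384), so (x, y)₂ = (1.101, 1.577).

(1.101, 1.577)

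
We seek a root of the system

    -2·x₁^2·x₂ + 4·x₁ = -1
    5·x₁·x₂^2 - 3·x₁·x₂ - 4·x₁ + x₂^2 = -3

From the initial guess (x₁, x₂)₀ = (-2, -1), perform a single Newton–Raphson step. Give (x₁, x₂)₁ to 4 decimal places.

At (-2, -1): F = (1.0000, -4.0000).
Jacobian J = [[-4·x₁·x₂ + 4, -2·x₁^2], [5·x₂^2 - 3·x₂ - 4, 10·x₁·x₂ - 3·x₁ + 2·x₂]].
At the point, J = [[-4.0000, -8.0000], [4.0000, 24.0000]] (det J = -64.0000).
Solving J·Δ = −F gives Δ = (-0.1250, 0.1875).
Then the next iterate is (x₁, x₂)₁ = (-2.1250, -0.8125).

(-2.1250, -0.8125)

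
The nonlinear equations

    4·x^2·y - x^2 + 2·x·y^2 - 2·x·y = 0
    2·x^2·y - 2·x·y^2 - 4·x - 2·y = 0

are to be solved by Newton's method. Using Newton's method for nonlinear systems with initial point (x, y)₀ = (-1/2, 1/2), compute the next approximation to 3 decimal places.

At (-1/2, 1/2): F = (0.500, 1.500).
Jacobian J = [[8·x·y - 2·x + 2·y^2 - 2·y, 4·x^2 + 4·x·y - 2·x], [4·x·y - 2·y^2 - 4, 2·x^2 - 4·x·y - 2]].
At the point, J = [[-1.500, 1.000], [-5.500, -0.500]] (det J = 6.250).
Solving J·Δ = −F gives Δ = (0.280, -0.080).
Then the next iterate is (x, y)₁ = (-0.220, 0.420).

(-0.220, 0.420)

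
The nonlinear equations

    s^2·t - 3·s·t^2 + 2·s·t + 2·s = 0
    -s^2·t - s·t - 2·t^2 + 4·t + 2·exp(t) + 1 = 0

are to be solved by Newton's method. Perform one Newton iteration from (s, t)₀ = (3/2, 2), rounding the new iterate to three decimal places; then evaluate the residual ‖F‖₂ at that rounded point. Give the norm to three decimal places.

1.966

At (3/2, 2): F = (-4.500, 8.27811).
Jacobian J = [[2·s·t - 3·t^2 + 2·t + 2, s^2 - 6·s·t + 2·s], [-2·s·t - t, -s^2 - s - 4·t + 2·exp(t) + 4]].
At the point, J = [[0.000, -12.750], [-8.000, 7.02811]] (det J = -102.000).
Solving J·Δ = −F gives Δ = (0.725, -0.353).
Then the next iterate is (s, t)₁ = (2.225, 1.647).
Re-evaluating at (2.225, 1.647): F = (1.82616, 0.72729), so ‖F‖₂ = 1.966.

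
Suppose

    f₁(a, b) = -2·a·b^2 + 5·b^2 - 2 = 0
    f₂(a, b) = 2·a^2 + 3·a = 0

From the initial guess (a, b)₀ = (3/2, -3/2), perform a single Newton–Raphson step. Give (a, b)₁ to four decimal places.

At (3/2, -3/2): F = (2.5000, 9.0000).
Jacobian J = [[-2·b^2, -4·a·b + 10·b], [4·a + 3, 0]].
At the point, J = [[-4.5000, -6.0000], [9.0000, 0.0000]] (det J = 54.0000).
Solving J·Δ = −F gives Δ = (-1.0000, 1.1667).
Then the next iterate is (a, b)₁ = (0.5000, -0.3333).

(0.5000, -0.3333)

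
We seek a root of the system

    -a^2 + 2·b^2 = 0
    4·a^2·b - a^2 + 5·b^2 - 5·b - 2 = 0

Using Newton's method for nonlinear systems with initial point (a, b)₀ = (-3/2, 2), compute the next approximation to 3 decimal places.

(-1.283, 1.200)

At (-3/2, 2): F = (5.750, 23.750).
Jacobian J = [[-2·a, 4·b], [8·a·b - 2·a, 4·a^2 + 10·b - 5]].
At the point, J = [[3.000, 8.000], [-21.000, 24.000]] (det J = 240.000).
Solving J·Δ = −F gives Δ = (0.217, -0.800).
Then the next iterate is (a, b)₁ = (-1.283, 1.200).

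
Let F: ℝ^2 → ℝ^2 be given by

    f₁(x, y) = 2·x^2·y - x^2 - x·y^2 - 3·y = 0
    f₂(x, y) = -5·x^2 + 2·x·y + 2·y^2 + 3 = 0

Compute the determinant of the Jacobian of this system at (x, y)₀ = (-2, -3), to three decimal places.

J = [[4·x·y - 2·x - y^2, 2·x^2 - 2·x·y - 3], [-10·x + 2·y, 2·x + 4·y]].
At the point, J = [[19.000, -7.000], [14.000, -16.000]].
det J = -206.000.

-206.000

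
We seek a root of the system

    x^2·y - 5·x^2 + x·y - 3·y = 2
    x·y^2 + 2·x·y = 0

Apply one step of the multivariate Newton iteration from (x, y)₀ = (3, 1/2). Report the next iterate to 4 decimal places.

(1.3333, 0.3148)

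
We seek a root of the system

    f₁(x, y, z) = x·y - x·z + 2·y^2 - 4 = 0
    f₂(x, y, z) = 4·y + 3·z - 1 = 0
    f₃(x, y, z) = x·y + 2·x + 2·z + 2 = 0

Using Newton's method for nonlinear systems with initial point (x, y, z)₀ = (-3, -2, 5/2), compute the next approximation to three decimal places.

At (-3, -2, 5/2): F = (17.500, -1.500, 7.000).
Jacobian J = [[y - z, x + 4·y, -x], [0, 4, 3], [y + 2, x, 2]].
At the point, J = [[-4.500, -11.000, 3.000], [0.000, 4.000, 3.000], [0.000, -3.000, 2.000]] (det J = -76.500).
Solving J·Δ = −F gives Δ = (-0.484, 1.412, -1.382).
Then the next iterate is (x, y, z)₁ = (-3.484, -0.588, 1.118).

(-3.484, -0.588, 1.118)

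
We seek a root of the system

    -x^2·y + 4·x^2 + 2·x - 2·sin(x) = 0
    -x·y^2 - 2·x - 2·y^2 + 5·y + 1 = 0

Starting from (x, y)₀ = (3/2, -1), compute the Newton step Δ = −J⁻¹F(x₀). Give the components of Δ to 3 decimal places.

At (3/2, -1): F = (12.25501, -10.500).
Jacobian J = [[-2·x·y + 8·x - 2·cos(x) + 2, -x^2], [-y^2 - 2, -2·x·y - 4·y + 5]].
At the point, J = [[16.85853, -2.250], [-3.000, 12.000]] (det J = 195.55231).
Solving J·Δ = −F gives Δ = (-0.631, 0.717).

(-0.631, 0.717)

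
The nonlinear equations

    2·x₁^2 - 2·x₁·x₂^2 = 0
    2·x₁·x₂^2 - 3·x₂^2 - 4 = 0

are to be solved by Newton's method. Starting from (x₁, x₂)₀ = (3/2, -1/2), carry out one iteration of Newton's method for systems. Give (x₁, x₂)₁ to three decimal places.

(9.500, -16.417)

At (3/2, -1/2): F = (3.750, -4.000).
Jacobian J = [[4·x₁ - 2·x₂^2, -4·x₁·x₂], [2·x₂^2, 4·x₁·x₂ - 6·x₂]].
At the point, J = [[5.500, 3.000], [0.500, 0.000]] (det J = -1.500).
Solving J·Δ = −F gives Δ = (8.000, -15.917).
Then the next iterate is (x₁, x₂)₁ = (9.500, -16.417).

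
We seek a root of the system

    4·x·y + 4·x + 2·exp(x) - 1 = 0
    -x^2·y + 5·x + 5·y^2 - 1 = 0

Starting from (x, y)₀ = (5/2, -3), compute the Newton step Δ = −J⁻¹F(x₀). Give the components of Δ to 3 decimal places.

At (5/2, -3): F = (3.36499, 75.250).
Jacobian J = [[4·y + 2·exp(x) + 4, 4·x], [-2·x·y + 5, -x^2 + 10·y]].
At the point, J = [[16.36499, 10.000], [20.000, -36.250]] (det J = -793.23081).
Solving J·Δ = −F gives Δ = (-1.102, 1.468).

(-1.102, 1.468)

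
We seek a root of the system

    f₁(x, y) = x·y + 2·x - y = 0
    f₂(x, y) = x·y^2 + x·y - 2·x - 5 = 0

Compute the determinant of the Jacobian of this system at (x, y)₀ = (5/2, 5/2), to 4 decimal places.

57.3750

J = [[y + 2, x - 1], [y^2 + y - 2, 2·x·y + x]].
At the point, J = [[4.5000, 1.5000], [6.7500, 15.0000]].
det J = 57.3750.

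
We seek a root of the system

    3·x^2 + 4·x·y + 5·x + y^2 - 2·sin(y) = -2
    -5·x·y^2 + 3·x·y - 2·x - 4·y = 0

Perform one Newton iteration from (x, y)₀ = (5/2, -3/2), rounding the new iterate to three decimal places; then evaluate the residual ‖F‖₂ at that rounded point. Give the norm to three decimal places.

9.648

At (5/2, -3/2): F = (22.49499, -38.375).
Jacobian J = [[6·x + 4·y + 5, 4·x + 2·y - 2·cos(y)], [-5·y^2 + 3·y - 2, -10·x·y + 3·x - 4]].
At the point, J = [[14.000, 6.85853], [-17.750, 41.000]] (det J = 695.73883).
Solving J·Δ = −F gives Δ = (-1.704, 0.198).
Then the next iterate is (x, y)₁ = (0.796, -1.302).
Re-evaluating at (0.796, -1.302): F = (7.35867, -6.24009), so ‖F‖₂ = 9.648.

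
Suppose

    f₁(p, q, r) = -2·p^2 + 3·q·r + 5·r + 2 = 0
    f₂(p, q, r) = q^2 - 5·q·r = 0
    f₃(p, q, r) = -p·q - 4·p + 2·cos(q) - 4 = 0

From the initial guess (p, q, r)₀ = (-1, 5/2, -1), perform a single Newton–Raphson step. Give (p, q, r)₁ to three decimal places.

At (-1, 5/2, -1): F = (-12.500, 18.750, 0.89771).
Jacobian J = [[-4·p, 3·r, 3·q + 5], [0, 2·q - 5·r, -5·q], [-q - 4, -p - 2·sin(q), 0]].
At the point, J = [[4.000, -3.000, 12.500], [0.000, 10.000, -12.500], [-6.500, -0.19694, 0.000]] (det J = 558.90279).
Solving J·Δ = −F gives Δ = (0.168, -0.989, 0.709).
Then the next iterate is (p, q, r)₁ = (-0.832, 1.511, -0.291).

(-0.832, 1.511, -0.291)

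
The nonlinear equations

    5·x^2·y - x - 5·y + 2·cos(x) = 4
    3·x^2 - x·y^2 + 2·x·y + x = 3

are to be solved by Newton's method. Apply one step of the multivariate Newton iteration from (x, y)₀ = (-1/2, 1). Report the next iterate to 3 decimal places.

(-3.750, 3.904)

At (-1/2, 1): F = (-5.49483, -3.250).
Jacobian J = [[10·x·y - 2·sin(x) - 1, 5·x^2 - 5], [6·x - y^2 + 2·y + 1, -2·x·y + 2·x]].
At the point, J = [[-5.04115, -3.750], [-1.000, 0.000]] (det J = -3.750).
Solving J·Δ = −F gives Δ = (-3.250, 2.904).
Then the next iterate is (x, y)₁ = (-3.750, 3.904).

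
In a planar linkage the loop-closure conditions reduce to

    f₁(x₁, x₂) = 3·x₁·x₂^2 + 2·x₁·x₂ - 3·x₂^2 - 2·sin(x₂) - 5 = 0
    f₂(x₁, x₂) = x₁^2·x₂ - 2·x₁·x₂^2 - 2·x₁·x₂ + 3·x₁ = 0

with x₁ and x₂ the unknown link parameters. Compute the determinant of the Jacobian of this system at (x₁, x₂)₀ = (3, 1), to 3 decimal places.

-129.597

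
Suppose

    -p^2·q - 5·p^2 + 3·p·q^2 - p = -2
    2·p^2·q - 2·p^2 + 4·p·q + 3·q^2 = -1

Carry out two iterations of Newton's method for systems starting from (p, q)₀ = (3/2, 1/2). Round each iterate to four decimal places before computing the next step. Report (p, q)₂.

(0.5745, 0.0369)

At (3/2, 1/2): F = (-10.7500, 2.5000).
Jacobian J = [[-2·p·q - 10·p + 3·q^2 - 1, -p^2 + 6·p·q], [4·p·q - 4·p + 4·q, 2·p^2 + 4·p + 6·q]].
At the point, J = [[-16.7500, 2.2500], [-1.0000, 13.5000]] (det J = -223.8750).
Solving J·Δ = −F gives Δ = (-0.6734, -0.2351).
Then the next iterate is (p, q)₁ = (0.8266, 0.2649).
Round to (0.8266, 0.2649) and repeat: F = (-2.249923, 1.081841), J = [[-9.493417, 0.630530], [-1.370935, 6.262335]].
Δ = (-0.2521, -0.2280), so (p, q)₂ = (0.5745, 0.0369).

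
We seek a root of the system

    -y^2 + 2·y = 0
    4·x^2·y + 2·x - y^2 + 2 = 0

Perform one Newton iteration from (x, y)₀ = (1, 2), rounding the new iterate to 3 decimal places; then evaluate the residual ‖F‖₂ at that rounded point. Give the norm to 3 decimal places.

1.585

At (1, 2): F = (0.000, 8.000).
Jacobian J = [[0, -2·y + 2], [8·x·y + 2, 4·x^2 - 2·y]].
At the point, J = [[0.000, -2.000], [18.000, 0.000]] (det J = 36.000).
Solving J·Δ = −F gives Δ = (-0.444, 0.000).
Then the next iterate is (x, y)₁ = (0.556, 2.000).
Re-evaluating at (0.556, 2.000): F = (0.000, 1.58509), so ‖F‖₂ = 1.585.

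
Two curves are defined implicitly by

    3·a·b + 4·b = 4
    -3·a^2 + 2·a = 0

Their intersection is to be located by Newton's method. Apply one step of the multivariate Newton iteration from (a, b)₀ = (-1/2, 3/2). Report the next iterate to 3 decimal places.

At (-1/2, 3/2): F = (-0.250, -1.750).
Jacobian J = [[3·b, 3·a + 4], [-6·a + 2, 0]].
At the point, J = [[4.500, 2.500], [5.000, 0.000]] (det J = -12.500).
Solving J·Δ = −F gives Δ = (0.350, -0.530).
Then the next iterate is (a, b)₁ = (-0.150, 0.970).

(-0.150, 0.970)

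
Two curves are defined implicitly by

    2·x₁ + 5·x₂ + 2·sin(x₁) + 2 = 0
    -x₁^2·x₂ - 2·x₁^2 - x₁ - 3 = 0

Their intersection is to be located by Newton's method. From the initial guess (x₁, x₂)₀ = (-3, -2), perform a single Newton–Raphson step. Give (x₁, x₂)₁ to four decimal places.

(-29.6688, 0.9632)

At (-3, -2): F = (-14.282240, 0.0000).
Jacobian J = [[2·cos(x₁) + 2, 5], [-2·x₁·x₂ - 4·x₁ - 1, -x₁^2]].
At the point, J = [[0.020015, 5.0000], [-1.0000, -9.0000]] (det J = 4.819865).
Solving J·Δ = −F gives Δ = (-26.6688, 2.9632).
Then the next iterate is (x₁, x₂)₁ = (-29.6688, 0.9632).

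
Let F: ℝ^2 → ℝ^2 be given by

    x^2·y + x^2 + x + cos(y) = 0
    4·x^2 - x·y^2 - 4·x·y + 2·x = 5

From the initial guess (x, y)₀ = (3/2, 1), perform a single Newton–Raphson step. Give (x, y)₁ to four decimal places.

At (3/2, 1): F = (6.540302, -0.5000).
Jacobian J = [[2·x·y + 2·x + 1, x^2 - sin(y)], [8·x - y^2 - 4·y + 2, -2·x·y - 4·x]].
At the point, J = [[7.0000, 1.408529], [9.0000, -9.0000]] (det J = -75.676761).
Solving J·Δ = −F gives Δ = (-0.7685, -0.8241).
Then the next iterate is (x, y)₁ = (0.7315, 0.1759).

(0.7315, 0.1759)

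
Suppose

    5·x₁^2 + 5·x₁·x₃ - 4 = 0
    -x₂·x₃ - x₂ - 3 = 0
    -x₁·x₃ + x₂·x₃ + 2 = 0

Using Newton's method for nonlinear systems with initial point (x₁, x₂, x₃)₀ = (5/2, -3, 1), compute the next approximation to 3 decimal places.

(1.253, -1.783, 0.812)

At (5/2, -3, 1): F = (39.750, 3.000, -3.500).
Jacobian J = [[10·x₁ + 5·x₃, 0, 5·x₁], [0, -x₃ - 1, -x₂], [-x₃, x₃, -x₁ + x₂]].
At the point, J = [[30.000, 0.000, 12.500], [0.000, -2.000, 3.000], [-1.000, 1.000, -5.500]] (det J = 215.000).
Solving J·Δ = −F gives Δ = (-1.247, 1.217, -0.188).
Then the next iterate is (x₁, x₂, x₃)₁ = (1.253, -1.783, 0.812).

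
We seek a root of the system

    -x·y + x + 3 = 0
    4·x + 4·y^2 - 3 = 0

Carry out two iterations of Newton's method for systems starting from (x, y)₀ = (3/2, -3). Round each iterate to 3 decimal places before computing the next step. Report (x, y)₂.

(-1.150, -1.403)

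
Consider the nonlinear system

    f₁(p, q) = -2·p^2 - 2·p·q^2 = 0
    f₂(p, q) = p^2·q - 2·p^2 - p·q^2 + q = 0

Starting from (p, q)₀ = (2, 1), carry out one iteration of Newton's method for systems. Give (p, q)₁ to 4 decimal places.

(0.9600, 0.8000)

At (2, 1): F = (-12.0000, -5.0000).
Jacobian J = [[-4·p - 2·q^2, -4·p·q], [2·p·q - 4·p - q^2, p^2 - 2·p·q + 1]].
At the point, J = [[-10.0000, -8.0000], [-5.0000, 1.0000]] (det J = -50.0000).
Solving J·Δ = −F gives Δ = (-1.0400, -0.2000).
Then the next iterate is (p, q)₁ = (0.9600, 0.8000).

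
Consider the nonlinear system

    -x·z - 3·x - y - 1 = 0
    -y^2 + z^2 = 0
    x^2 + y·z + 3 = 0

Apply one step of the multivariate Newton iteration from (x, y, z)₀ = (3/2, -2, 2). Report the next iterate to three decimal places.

At (3/2, -2, 2): F = (-6.500, 0.000, 1.250).
Jacobian J = [[-z - 3, -1, -x], [0, -2·y, 2·z], [2·x, z, y]].
At the point, J = [[-5.000, -1.000, -1.500], [0.000, 4.000, 4.000], [3.000, 2.000, -2.000]] (det J = 86.000).
Solving J·Δ = −F gives Δ = (-1.238, 0.616, -0.616).
Then the next iterate is (x, y, z)₁ = (0.262, -1.384, 1.384).

(0.262, -1.384, 1.384)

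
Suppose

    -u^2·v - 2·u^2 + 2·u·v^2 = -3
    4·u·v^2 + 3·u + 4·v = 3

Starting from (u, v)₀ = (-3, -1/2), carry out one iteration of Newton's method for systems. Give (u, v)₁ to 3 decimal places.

(-1.518, 0.192)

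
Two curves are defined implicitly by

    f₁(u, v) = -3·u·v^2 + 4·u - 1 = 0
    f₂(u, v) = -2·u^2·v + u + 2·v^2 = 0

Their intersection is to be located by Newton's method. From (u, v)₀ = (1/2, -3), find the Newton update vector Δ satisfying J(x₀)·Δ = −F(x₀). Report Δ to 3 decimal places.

(0.106, 1.659)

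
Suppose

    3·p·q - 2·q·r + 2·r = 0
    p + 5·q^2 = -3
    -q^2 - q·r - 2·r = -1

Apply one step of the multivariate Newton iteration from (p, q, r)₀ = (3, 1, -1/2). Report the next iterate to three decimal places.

At (3, 1, -1/2): F = (9.000, 11.000, 1.500).
Jacobian J = [[3·q, 3·p - 2·r, -2·q + 2], [1, 10·q, 0], [0, -2·q - r, -q - 2]].
At the point, J = [[3.000, 10.000, 0.000], [1.000, 10.000, 0.000], [0.000, -1.500, -3.000]] (det J = -60.000).
Solving J·Δ = −F gives Δ = (1.000, -1.200, 1.100).
Then the next iterate is (p, q, r)₁ = (4.000, -0.200, 0.600).

(4.000, -0.200, 0.600)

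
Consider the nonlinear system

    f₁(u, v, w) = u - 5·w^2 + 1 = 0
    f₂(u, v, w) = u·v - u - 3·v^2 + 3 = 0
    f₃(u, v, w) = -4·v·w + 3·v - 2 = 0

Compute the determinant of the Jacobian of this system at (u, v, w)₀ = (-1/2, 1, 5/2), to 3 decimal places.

26.000

J = [[1, 0, -10·w], [v - 1, u - 6·v, 0], [0, -4·w + 3, -4·v]].
At the point, J = [[1.000, 0.000, -25.000], [0.000, -6.500, 0.000], [0.000, -7.000, -4.000]].
det J = 26.000.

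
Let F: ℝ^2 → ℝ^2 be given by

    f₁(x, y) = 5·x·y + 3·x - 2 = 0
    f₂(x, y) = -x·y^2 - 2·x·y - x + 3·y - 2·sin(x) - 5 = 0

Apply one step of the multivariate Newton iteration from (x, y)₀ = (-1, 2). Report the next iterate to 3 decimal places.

At (-1, 2): F = (-15.000, 11.68294).
Jacobian J = [[5·y + 3, 5·x], [-y^2 - 2·y - 2·cos(x) - 1, -2·x·y - 2·x + 3]].
At the point, J = [[13.000, -5.000], [-10.08060, 9.000]] (det J = 66.59698).
Solving J·Δ = −F gives Δ = (1.150, -0.010).
Then the next iterate is (x, y)₁ = (0.150, 1.990).

(0.150, 1.990)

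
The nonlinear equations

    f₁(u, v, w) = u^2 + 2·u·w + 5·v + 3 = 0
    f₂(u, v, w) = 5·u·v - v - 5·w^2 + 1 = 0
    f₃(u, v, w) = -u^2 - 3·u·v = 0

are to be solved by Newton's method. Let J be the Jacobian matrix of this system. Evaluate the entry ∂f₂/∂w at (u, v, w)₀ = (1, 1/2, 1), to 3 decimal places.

∂f₂/∂w = -10·w.
At (1, 1/2, 1) this is -10.000.

-10.000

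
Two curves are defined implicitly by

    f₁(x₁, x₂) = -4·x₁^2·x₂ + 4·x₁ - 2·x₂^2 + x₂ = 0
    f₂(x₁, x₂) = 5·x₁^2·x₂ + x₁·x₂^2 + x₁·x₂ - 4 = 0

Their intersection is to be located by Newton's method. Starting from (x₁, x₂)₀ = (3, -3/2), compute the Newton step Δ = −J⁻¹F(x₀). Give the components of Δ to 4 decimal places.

(-1.1987, 0.4155)

At (3, -3/2): F = (60.0000, -69.2500).
Jacobian J = [[-8·x₁·x₂ + 4, -4·x₁^2 - 4·x₂ + 1], [10·x₁·x₂ + x₂^2 + x₂, 5·x₁^2 + 2·x₁·x₂ + x₁]].
At the point, J = [[40.0000, -29.0000], [-44.2500, 39.0000]] (det J = 276.7500).
Solving J·Δ = −F gives Δ = (-1.1987, 0.4155).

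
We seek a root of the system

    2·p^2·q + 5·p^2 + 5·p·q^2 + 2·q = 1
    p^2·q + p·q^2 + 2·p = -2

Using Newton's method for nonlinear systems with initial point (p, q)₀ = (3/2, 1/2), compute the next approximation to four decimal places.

(3.1937, -2.9270)

At (3/2, 1/2): F = (15.3750, 6.5000).
Jacobian J = [[4·p·q + 10·p + 5·q^2, 2·p^2 + 10·p·q + 2], [2·p·q + q^2 + 2, p^2 + 2·p·q]].
At the point, J = [[19.2500, 14.0000], [3.7500, 3.7500]] (det J = 19.6875).
Solving J·Δ = −F gives Δ = (1.6937, -3.4270).
Then the next iterate is (p, q)₁ = (3.1937, -2.9270).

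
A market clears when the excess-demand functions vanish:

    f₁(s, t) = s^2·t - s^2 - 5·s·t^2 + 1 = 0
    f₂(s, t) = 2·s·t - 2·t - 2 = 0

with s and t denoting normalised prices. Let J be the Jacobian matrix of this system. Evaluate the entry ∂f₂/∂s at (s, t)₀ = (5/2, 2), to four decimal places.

∂f₂/∂s = 2·t.
At (5/2, 2) this is 4.0000.

4.0000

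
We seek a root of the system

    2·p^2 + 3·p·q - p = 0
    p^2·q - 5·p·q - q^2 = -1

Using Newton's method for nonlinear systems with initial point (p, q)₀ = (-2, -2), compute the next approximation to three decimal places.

At (-2, -2): F = (22.000, -31.000).
Jacobian J = [[4·p + 3·q - 1, 3·p], [2·p·q - 5·q, p^2 - 5·p - 2·q]].
At the point, J = [[-15.000, -6.000], [18.000, 18.000]] (det J = -162.000).
Solving J·Δ = −F gives Δ = (1.296, 0.426).
Then the next iterate is (p, q)₁ = (-0.704, -1.574).

(-0.704, -1.574)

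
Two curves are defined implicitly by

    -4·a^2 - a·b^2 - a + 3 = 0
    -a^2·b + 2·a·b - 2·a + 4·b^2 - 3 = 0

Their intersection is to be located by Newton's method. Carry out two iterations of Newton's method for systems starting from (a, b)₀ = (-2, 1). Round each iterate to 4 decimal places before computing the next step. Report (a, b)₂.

At (-2, 1): F = (-9.0000, -3.0000).
Jacobian J = [[-8·a - b^2 - 1, -2·a·b], [-2·a·b + 2·b - 2, -a^2 + 2·a + 8·b]].
At the point, J = [[14.0000, 4.0000], [4.0000, 0.0000]] (det J = -16.0000).
Solving J·Δ = −F gives Δ = (0.7500, -0.3750).
Then the next iterate is (a, b)₁ = (-1.2500, 0.6250).
Round to (-1.2500, 0.6250) and repeat: F = (-1.511719, -1.476562), J = [[8.609375, 1.5625], [0.8125, 0.9375]].
Δ = (-0.1308, 1.6884), so (a, b)₂ = (-1.3808, 2.3134).

(-1.3808, 2.3134)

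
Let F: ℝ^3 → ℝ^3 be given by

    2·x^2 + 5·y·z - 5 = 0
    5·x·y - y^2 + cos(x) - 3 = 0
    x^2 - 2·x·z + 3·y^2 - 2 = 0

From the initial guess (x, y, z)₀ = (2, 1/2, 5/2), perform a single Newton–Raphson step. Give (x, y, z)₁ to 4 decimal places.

(1.4646, 0.4464, 0.7812)

At (2, 1/2, 5/2): F = (9.2500, 1.333853, -7.2500).
Jacobian J = [[4·x, 5·z, 5·y], [5·y - sin(x), 5·x - 2·y, 0], [2·x - 2·z, 6·y, -2·x]].
At the point, J = [[8.0000, 12.5000, 2.5000], [1.590703, 9.0000, 0.0000], [-1.0000, 3.0000, -4.0000]] (det J = -174.034602).
Solving J·Δ = −F gives Δ = (-0.5354, -0.0536, -1.7188).
Then the next iterate is (x, y, z)₁ = (1.4646, 0.4464, 0.7812).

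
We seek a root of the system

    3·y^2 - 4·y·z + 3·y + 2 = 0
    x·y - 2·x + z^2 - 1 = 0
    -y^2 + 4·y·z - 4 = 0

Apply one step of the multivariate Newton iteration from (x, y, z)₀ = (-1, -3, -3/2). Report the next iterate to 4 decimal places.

At (-1, -3, -3/2): F = (2.0000, 6.2500, 5.0000).
Jacobian J = [[0, 6·y - 4·z + 3, -4·y], [y - 2, x, 2·z], [0, -2·y + 4·z, 4·y]].
At the point, J = [[0.0000, -9.0000, 12.0000], [-5.0000, -1.0000, -3.0000], [0.0000, 0.0000, -12.0000]] (det J = 540.0000).
Solving J·Δ = −F gives Δ = (0.8444, 0.7778, 0.4167).
Then the next iterate is (x, y, z)₁ = (-0.1556, -2.2222, -1.0833).

(-0.1556, -2.2222, -1.0833)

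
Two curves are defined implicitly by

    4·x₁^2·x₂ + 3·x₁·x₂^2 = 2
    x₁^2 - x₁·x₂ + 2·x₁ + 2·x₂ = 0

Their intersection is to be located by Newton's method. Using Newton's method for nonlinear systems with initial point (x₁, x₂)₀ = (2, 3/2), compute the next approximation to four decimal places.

At (2, 3/2): F = (35.5000, 8.0000).
Jacobian J = [[8·x₁·x₂ + 3·x₂^2, 4·x₁^2 + 6·x₁·x₂], [2·x₁ - x₂ + 2, -x₁ + 2]].
At the point, J = [[30.7500, 34.0000], [4.5000, 0.0000]] (det J = -153.0000).
Solving J·Δ = −F gives Δ = (-1.7778, 0.5637).
Then the next iterate is (x₁, x₂)₁ = (0.2222, 2.0637).

(0.2222, 2.0637)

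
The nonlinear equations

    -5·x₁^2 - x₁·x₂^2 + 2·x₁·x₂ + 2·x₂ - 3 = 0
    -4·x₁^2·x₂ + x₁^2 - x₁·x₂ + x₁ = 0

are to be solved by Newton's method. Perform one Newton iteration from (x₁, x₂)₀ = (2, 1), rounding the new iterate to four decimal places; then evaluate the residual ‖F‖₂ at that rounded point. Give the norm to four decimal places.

5.8310

At (2, 1): F = (-19.0000, -12.0000).
Jacobian J = [[-10·x₁ - x₂^2 + 2·x₂, -2·x₁·x₂ + 2·x₁ + 2], [-8·x₁·x₂ + 2·x₁ - x₂ + 1, -4·x₁^2 - x₁]].
At the point, J = [[-19.0000, 2.0000], [-12.0000, -18.0000]] (det J = 366.0000).
Solving J·Δ = −F gives Δ = (-1.0000, 0.0000).
Then the next iterate is (x₁, x₂)₁ = (1.0000, 1.0000).
Re-evaluating at (1.0000, 1.0000): F = (-5.0000, -3.0000), so ‖F‖₂ = 5.8310.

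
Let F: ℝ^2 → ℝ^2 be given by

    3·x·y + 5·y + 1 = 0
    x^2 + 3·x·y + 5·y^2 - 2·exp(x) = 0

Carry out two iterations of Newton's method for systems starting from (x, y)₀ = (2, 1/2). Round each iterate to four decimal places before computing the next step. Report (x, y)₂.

(-0.7766, -0.0885)

At (2, 1/2): F = (6.5000, -6.528112).
Jacobian J = [[3·y, 3·x + 5], [2·x + 3·y - 2·exp(x), 3·x + 10·y]].
At the point, J = [[1.5000, 11.0000], [-9.278112, 11.0000]] (det J = 118.559234).
Solving J·Δ = −F gives Δ = (-1.2088, -0.4261).
Then the next iterate is (x, y)₁ = (0.7912, 0.0739).
Round to (0.7912, 0.0739) and repeat: F = (1.544909, -3.583372), J = [[0.2217, 7.3736], [-2.607984, 3.1126]].
Δ = (-1.5678, -0.1624), so (x, y)₂ = (-0.7766, -0.0885).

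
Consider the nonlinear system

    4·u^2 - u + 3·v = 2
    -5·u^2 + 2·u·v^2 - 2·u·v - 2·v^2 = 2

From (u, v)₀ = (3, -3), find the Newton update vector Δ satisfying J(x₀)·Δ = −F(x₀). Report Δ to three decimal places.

At (3, -3): F = (22.000, 7.000).
Jacobian J = [[8·u - 1, 3], [-10·u + 2·v^2 - 2·v, 4·u·v - 2·u - 4·v]].
At the point, J = [[23.000, 3.000], [-6.000, -30.000]] (det J = -672.000).
Solving J·Δ = −F gives Δ = (-1.013, 0.436).

(-1.013, 0.436)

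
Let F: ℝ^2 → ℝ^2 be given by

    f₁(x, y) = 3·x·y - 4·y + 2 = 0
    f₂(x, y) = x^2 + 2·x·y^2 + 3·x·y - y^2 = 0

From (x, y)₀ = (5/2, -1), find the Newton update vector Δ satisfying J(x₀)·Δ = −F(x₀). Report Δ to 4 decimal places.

(-0.7100, -0.1800)

At (5/2, -1): F = (-1.5000, 2.7500).
Jacobian J = [[3·y, 3·x - 4], [2·x + 2·y^2 + 3·y, 4·x·y + 3·x - 2·y]].
At the point, J = [[-3.0000, 3.5000], [4.0000, -0.5000]] (det J = -12.5000).
Solving J·Δ = −F gives Δ = (-0.7100, -0.1800).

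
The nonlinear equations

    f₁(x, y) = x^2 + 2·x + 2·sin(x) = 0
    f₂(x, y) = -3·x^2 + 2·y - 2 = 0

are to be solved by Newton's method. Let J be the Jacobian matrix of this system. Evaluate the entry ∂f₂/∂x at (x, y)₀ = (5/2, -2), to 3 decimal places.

∂f₂/∂x = -6·x.
At (5/2, -2) this is -15.000.

-15.000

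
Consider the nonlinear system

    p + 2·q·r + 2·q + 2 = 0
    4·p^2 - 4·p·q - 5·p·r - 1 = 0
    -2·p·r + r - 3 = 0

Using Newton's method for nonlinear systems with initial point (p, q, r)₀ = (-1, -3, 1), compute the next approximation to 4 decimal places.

(-2.3125, -1.2344, 0.1250)

At (-1, -3, 1): F = (-11.0000, -4.0000, 0.0000).
Jacobian J = [[1, 2·r + 2, 2·q], [8·p - 4·q - 5·r, -4·p, -5·p], [-2·r, 0, -2·p + 1]].
At the point, J = [[1.0000, 4.0000, -6.0000], [-1.0000, 4.0000, 5.0000], [-2.0000, 0.0000, 3.0000]] (det J = -64.0000).
Solving J·Δ = −F gives Δ = (-1.3125, 1.7656, -0.8750).
Then the next iterate is (p, q, r)₁ = (-2.3125, -1.2344, 0.1250).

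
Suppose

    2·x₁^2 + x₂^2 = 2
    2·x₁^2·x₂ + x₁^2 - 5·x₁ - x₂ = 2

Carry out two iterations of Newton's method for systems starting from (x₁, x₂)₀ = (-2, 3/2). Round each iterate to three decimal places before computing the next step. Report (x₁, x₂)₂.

(-0.525, 1.529)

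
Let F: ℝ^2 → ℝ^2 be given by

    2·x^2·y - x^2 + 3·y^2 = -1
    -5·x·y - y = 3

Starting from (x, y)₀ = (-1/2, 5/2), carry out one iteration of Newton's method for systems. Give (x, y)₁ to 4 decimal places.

(-0.6039, 1.1345)

At (-1/2, 5/2): F = (20.7500, 0.7500).
Jacobian J = [[4·x·y - 2·x, 2·x^2 + 6·y], [-5·y, -5·x - 1]].
At the point, J = [[-4.0000, 15.5000], [-12.5000, 1.5000]] (det J = 187.7500).
Solving J·Δ = −F gives Δ = (-0.1039, -1.3655).
Then the next iterate is (x, y)₁ = (-0.6039, 1.1345).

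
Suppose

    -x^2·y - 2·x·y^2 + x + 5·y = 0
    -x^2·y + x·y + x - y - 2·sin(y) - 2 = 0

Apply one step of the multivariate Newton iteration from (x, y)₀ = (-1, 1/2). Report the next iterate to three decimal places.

(0.158, -0.039)

At (-1, 1/2): F = (1.500, -5.45885).
Jacobian J = [[-2·x·y - 2·y^2 + 1, -x^2 - 4·x·y + 5], [-2·x·y + y + 1, -x^2 + x - 2·cos(y) - 1]].
At the point, J = [[1.500, 6.000], [2.500, -4.75517]] (det J = -22.13275).
Solving J·Δ = −F gives Δ = (1.158, -0.539).
Then the next iterate is (x, y)₁ = (0.158, -0.039).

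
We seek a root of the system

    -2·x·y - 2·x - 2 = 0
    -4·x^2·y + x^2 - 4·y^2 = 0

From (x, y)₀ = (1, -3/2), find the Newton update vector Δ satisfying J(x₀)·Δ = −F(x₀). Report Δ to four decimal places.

(0.3333, -0.3333)

At (1, -3/2): F = (-1.0000, -2.0000).
Jacobian J = [[-2·y - 2, -2·x], [-8·x·y + 2·x, -4·x^2 - 8·y]].
At the point, J = [[1.0000, -2.0000], [14.0000, 8.0000]] (det J = 36.0000).
Solving J·Δ = −F gives Δ = (0.3333, -0.3333).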